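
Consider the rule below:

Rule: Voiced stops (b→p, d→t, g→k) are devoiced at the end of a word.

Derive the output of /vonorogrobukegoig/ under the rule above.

vonorogrobukegoik

/g/ is a voiced stop in word-final position, so it devoices to [k].
The other instances of /g/, /b/ do not occur in the required environment and remain unchanged.
Surface form: [vonorogrobukegoik].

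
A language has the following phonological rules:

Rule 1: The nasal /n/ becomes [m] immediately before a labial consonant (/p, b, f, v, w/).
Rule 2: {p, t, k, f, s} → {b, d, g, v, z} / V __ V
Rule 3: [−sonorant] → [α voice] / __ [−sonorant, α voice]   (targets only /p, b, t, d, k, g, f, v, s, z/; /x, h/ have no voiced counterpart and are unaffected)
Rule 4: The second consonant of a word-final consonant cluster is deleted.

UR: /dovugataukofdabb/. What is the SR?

dovugadaugovdab

Rule 1 (nasal place assimilation): no segment meets the environment; /dovugataukofdabb/ is unchanged.
Rule 2 (intervocalic voicing): /t/ is a voiceless obstruent between vowels /a/ and /a/, so it voices to [d]. /k/ is a voiceless obstruent between vowels /u/ and /o/, so it voices to [g]. /dovugataukofdabb/ → dovugadaugofdabb.
Rule 3 (regressive voicing assimilation): /f/ precedes the voiced obstruent /d/, so it voices to [v] by assimilation. /dovugadaugofdabb/ → dovugadaugovdabb.
Rule 4 (final cluster simplification): /b/ is the second consonant of a word-final cluster /bb/, so it deletes. /dovugadaugovdabb/ → dovugadaugovdab.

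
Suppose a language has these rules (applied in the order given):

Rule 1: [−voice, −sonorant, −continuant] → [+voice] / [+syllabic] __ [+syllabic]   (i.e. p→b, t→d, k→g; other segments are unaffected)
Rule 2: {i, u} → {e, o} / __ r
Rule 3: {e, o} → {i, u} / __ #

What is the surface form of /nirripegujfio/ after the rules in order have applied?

nerribegujfiu

Rule 1 (intervocalic voicing): /p/ is a voiceless stop between vowels /i/ and /e/, so it voices to [b]. /nirripegujfio/ → nirribegujfio.
Rule 2 (pre-rhotic lowering): /i/ is a high vowel immediately before /r/, so it lowers to [e]. /nirribegujfio/ → nerribegujfio.
Rule 3 (final vowel raising): /o/ is a mid vowel in word-final position, so it raises to [u]. /nerribegujfio/ → nerribegujfiu.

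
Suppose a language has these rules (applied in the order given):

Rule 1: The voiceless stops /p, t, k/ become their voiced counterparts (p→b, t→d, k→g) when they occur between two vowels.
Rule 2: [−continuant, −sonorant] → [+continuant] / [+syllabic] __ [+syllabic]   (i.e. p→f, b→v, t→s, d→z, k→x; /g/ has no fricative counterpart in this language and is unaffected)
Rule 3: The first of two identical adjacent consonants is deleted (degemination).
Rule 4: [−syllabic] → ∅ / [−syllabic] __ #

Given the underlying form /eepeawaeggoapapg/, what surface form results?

Rule 1 (intervocalic voicing): /p/ is a voiceless stop between vowels /e/ and /e/, so it voices to [b]. /p/ is a voiceless stop between vowels /a/ and /a/, so it voices to [b]. /eepeawaeggoapapg/ → eebeawaeggoabapg.
Rule 2 (intervocalic spirantization): /b/ is a stop between vowels /e/ and /e/, so it spirantizes to the fricative [v]. /b/ is a stop between vowels /a/ and /a/, so it spirantizes to the fricative [v]. /eebeawaeggoabapg/ → eeveawaeggoavapg.
Rule 3 (degemination): /gg/ is a geminate; the first /g/ deletes. /eeveawaeggoavapg/ → eeveawaegoavapg.
Rule 4 (final cluster simplification): /g/ is the second consonant of a word-final cluster /pg/, so it deletes. /eeveawaegoavapg/ → eeveawaegoavap.

eeveawaegoavap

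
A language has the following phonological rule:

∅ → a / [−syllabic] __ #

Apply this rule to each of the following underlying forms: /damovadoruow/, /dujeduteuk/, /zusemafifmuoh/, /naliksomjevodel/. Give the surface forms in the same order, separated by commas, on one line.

/damovadoruow/: the form ends in the consonant /w/, so [a] is inserted word-finally. → [damovadoruowa].
/dujeduteuk/: the form ends in the consonant /k/, so [a] is inserted word-finally. → [dujeduteuka].
/zusemafifmuoh/: the form ends in the consonant /h/, so [a] is inserted word-finally. → [zusemafifmuoha].
/naliksomjevodel/: the form ends in the consonant /l/, so [a] is inserted word-finally. → [naliksomjevodela].

damovadoruowa, dujeduteuka, zusemafifmuoha, naliksomjevodela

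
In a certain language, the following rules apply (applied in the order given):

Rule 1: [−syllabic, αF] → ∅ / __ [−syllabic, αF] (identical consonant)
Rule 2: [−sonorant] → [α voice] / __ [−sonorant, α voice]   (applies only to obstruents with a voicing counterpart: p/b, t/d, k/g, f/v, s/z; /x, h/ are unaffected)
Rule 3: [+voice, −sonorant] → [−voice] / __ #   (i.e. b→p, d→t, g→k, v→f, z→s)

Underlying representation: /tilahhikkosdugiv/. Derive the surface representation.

tilahikozdugif

Rule 1 (degemination): /hh/ is a geminate; the first /h/ deletes. /kk/ is a geminate; the first /k/ deletes. /tilahhikkosdugiv/ → tilahikosdugiv.
Rule 2 (regressive voicing assimilation): /s/ precedes the voiced obstruent /d/, so it voices to [z] by assimilation. /tilahikosdugiv/ → tilahikozdugiv.
Rule 3 (final devoicing): /v/ is a voiced obstruent in word-final position, so it devoices to [f]. /tilahikozdugiv/ → tilahikozdugif.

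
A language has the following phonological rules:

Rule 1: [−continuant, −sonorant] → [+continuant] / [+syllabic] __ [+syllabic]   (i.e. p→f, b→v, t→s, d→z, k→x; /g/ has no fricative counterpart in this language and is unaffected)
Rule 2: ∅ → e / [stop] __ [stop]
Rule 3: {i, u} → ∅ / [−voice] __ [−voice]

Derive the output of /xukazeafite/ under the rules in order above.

xxazeafse

Rule 1 (intervocalic spirantization): /k/ is a stop between vowels /u/ and /a/, so it spirantizes to the fricative [x]. /t/ is a stop between vowels /i/ and /e/, so it spirantizes to the fricative [s]. /xukazeafite/ → xuxazeafise.
Rule 2 (stop-cluster e-epenthesis): no segment meets the environment; /xuxazeafise/ is unchanged.
Rule 3 (high vowel syncope): /u/ is a high vowel flanked by voiceless consonants /x/ and /x/, so it deletes. /i/ is a high vowel flanked by voiceless consonants /f/ and /s/, so it deletes. /xuxazeafise/ → xxazeafse.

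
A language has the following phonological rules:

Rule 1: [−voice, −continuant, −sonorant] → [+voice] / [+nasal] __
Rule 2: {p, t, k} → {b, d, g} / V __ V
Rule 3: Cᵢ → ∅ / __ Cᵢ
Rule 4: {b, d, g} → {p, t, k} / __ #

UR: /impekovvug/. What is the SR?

imbegovuk

Rule 1 (post-nasal voicing): /p/ is a voiceless stop immediately after the nasal /m/, so it voices to [b]. /impekovvug/ → imbekovvug.
Rule 2 (intervocalic voicing): /k/ is a voiceless stop between vowels /e/ and /o/, so it voices to [g]. /imbekovvug/ → imbegovvug.
Rule 3 (degemination): /vv/ is a geminate; the first /v/ deletes. /imbegovvug/ → imbegovug.
Rule 4 (final devoicing): /g/ is a voiced stop in word-final position, so it devoices to [k]. /imbegovug/ → imbegovuk.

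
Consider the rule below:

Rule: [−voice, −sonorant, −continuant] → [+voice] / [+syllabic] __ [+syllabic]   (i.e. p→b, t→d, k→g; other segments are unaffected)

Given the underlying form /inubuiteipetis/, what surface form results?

/t/ is a voiceless stop between vowels /i/ and /e/, so it voices to [d].
/p/ is a voiceless stop between vowels /i/ and /e/, so it voices to [b].
/t/ is a voiceless stop between vowels /e/ and /i/, so it voices to [d].
Surface form: [inubuideibedis].

inubuideibedis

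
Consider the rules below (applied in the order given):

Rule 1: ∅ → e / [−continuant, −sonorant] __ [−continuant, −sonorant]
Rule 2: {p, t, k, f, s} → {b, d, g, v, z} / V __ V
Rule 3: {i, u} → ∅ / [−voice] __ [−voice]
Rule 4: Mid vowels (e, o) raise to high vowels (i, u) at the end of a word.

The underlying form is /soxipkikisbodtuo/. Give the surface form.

soxibegigisbodeduu

Rule 1 (stop-cluster e-epenthesis): /p/ and /k/ form a stop–stop cluster, so [e] is inserted between them. /d/ and /t/ form a stop–stop cluster, so [e] is inserted between them. /soxipkikisbodtuo/ → soxipekikisbodetuo.
Rule 2 (intervocalic voicing): /p/ is a voiceless obstruent between vowels /i/ and /e/, so it voices to [b]. /k/ is a voiceless obstruent between vowels /e/ and /i/, so it voices to [g]. /k/ is a voiceless obstruent between vowels /i/ and /i/, so it voices to [g]. /t/ is a voiceless obstruent between vowels /e/ and /u/, so it voices to [d]. /soxipekikisbodetuo/ → soxibegigisbodeduo.
Rule 3 (high vowel syncope): no segment meets the environment; /soxibegigisbodeduo/ is unchanged.
Rule 4 (final vowel raising): /o/ is a mid vowel in word-final position, so it raises to [u]. /soxibegigisbodeduo/ → soxibegigisbodeduu.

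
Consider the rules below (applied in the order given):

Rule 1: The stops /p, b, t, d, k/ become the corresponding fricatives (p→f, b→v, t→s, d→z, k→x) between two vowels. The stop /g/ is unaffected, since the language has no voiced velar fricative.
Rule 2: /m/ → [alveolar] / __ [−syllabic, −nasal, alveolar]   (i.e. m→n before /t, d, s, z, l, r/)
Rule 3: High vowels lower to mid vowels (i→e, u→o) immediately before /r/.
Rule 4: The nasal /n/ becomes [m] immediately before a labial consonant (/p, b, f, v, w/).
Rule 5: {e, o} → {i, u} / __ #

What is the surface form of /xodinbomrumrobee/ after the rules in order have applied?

Rule 1 (intervocalic spirantization): /d/ is a stop between vowels /o/ and /i/, so it spirantizes to the fricative [z]. /b/ is a stop between vowels /o/ and /e/, so it spirantizes to the fricative [v]. /xodinbomrumrobee/ → xozinbomrumrovee.
Rule 2 (nasal place assimilation): /m/ precedes the alveolar consonant /r/, so it assimilates in place to [n]. /m/ precedes the alveolar consonant /r/, so it assimilates in place to [n]. /xozinbomrumrovee/ → xozinbonrunrovee.
Rule 3 (pre-rhotic lowering): no segment meets the environment; /xozinbonrunrovee/ is unchanged.
Rule 4 (nasal place assimilation): /n/ precedes the labial consonant /b/, so it assimilates in place to [m]. /xozinbonrunrovee/ → xozimbonrunrovee.
Rule 5 (final vowel raising): /e/ is a mid vowel in word-final position, so it raises to [i]. /xozimbonrunrovee/ → xozimbonrunrovei.

xozimbonrunrovei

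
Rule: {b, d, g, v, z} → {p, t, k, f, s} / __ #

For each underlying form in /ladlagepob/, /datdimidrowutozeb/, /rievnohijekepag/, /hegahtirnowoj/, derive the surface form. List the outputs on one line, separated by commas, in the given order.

ladlagepop, datdimidrowutozep, rievnohijekepak, hegahtirnowoj

/ladlagepob/: /b/ is a voiced obstruent in word-final position, so it devoices to [p]. → [ladlagepop].
/datdimidrowutozeb/: /b/ is a voiced obstruent in word-final position, so it devoices to [p]. → [datdimidrowutozep].
/rievnohijekepag/: /g/ is a voiced obstruent in word-final position, so it devoices to [k]. → [rievnohijekepak].
/hegahtirnowoj/: the rule's environment is not met; surfaces unchanged as [hegahtirnowoj].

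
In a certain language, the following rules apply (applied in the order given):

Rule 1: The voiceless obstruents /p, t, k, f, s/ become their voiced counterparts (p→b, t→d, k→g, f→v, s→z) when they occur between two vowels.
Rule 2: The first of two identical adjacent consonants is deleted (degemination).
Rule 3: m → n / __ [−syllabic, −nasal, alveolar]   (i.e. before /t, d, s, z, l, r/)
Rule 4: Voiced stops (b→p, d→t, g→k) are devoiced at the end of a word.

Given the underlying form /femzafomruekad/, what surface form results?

Rule 1 (intervocalic voicing): /f/ is a voiceless obstruent between vowels /a/ and /o/, so it voices to [v]. /k/ is a voiceless obstruent between vowels /e/ and /a/, so it voices to [g]. /femzafomruekad/ → femzavomruegad.
Rule 2 (degemination): no segment meets the environment; /femzavomruegad/ is unchanged.
Rule 3 (nasal place assimilation): /m/ precedes the alveolar consonant /z/, so it assimilates in place to [n]. /m/ precedes the alveolar consonant /r/, so it assimilates in place to [n]. /femzavomruegad/ → fenzavonruegad.
Rule 4 (final devoicing): /d/ is a voiced stop in word-final position, so it devoices to [t]. /fenzavonruegad/ → fenzavonruegat.

fenzavonruegat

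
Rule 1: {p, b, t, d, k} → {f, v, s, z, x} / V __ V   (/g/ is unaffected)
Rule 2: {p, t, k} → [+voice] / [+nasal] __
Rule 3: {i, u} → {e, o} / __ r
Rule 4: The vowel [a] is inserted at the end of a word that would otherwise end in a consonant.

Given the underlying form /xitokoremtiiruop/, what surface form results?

Rule 1 (intervocalic spirantization): /t/ is a stop between vowels /i/ and /o/, so it spirantizes to the fricative [s]. /k/ is a stop between vowels /o/ and /o/, so it spirantizes to the fricative [x]. /xitokoremtiiruop/ → xisoxoremtiiruop.
Rule 2 (post-nasal voicing): /t/ is a voiceless stop immediately after the nasal /m/, so it voices to [d]. /xisoxoremtiiruop/ → xisoxoremdiiruop.
Rule 3 (pre-rhotic lowering): /i/ is a high vowel immediately before /r/, so it lowers to [e]. /xisoxoremdiiruop/ → xisoxoremdieruop.
Rule 4 (final a-epenthesis): the form ends in the consonant /p/, so [a] is inserted word-finally. /xisoxoremdieruop/ → xisoxoremdieruopa.

xisoxoremdieruopa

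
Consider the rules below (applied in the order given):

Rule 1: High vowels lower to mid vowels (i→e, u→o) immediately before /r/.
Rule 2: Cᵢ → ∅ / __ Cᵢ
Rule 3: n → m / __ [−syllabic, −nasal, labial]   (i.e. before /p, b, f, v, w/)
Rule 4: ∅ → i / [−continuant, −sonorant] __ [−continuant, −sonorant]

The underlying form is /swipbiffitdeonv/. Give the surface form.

swipibifitideomv

Rule 1 (pre-rhotic lowering): no segment meets the environment; /swipbiffitdeonv/ is unchanged.
Rule 2 (degemination): /ff/ is a geminate; the first /f/ deletes. /swipbiffitdeonv/ → swipbifitdeonv.
Rule 3 (nasal place assimilation): /n/ precedes the labial consonant /v/, so it assimilates in place to [m]. /swipbifitdeonv/ → swipbifitdeomv.
Rule 4 (stop-cluster i-epenthesis): /p/ and /b/ form a stop–stop cluster, so [i] is inserted between them. /t/ and /d/ form a stop–stop cluster, so [i] is inserted between them. /swipbifitdeomv/ → swipibifitideomv.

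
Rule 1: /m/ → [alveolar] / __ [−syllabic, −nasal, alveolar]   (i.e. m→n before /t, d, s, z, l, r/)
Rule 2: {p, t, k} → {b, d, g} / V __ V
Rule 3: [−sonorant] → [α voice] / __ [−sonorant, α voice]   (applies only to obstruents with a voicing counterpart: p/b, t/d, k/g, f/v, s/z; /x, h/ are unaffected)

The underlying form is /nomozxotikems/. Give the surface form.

nomosxodigens

Rule 1 (nasal place assimilation): /m/ precedes the alveolar consonant /s/, so it assimilates in place to [n]. /nomozxotikems/ → nomozxotikens.
Rule 2 (intervocalic voicing): /t/ is a voiceless stop between vowels /o/ and /i/, so it voices to [d]. /k/ is a voiceless stop between vowels /i/ and /e/, so it voices to [g]. /nomozxotikens/ → nomozxodigens.
Rule 3 (regressive voicing assimilation): /z/ precedes the voiceless obstruent /x/, so it devoices to [s] by assimilation. /nomozxodigens/ → nomosxodigens.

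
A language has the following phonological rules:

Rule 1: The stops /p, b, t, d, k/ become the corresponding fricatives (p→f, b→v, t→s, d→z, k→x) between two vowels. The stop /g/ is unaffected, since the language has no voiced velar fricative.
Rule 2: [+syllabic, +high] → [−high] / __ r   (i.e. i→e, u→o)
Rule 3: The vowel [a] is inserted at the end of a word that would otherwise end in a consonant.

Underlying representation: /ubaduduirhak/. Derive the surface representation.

uvazuzuerhaka

Rule 1 (intervocalic spirantization): /b/ is a stop between vowels /u/ and /a/, so it spirantizes to the fricative [v]. /d/ is a stop between vowels /a/ and /u/, so it spirantizes to the fricative [z]. /d/ is a stop between vowels /u/ and /u/, so it spirantizes to the fricative [z]. /ubaduduirhak/ → uvazuzuirhak.
Rule 2 (pre-rhotic lowering): /i/ is a high vowel immediately before /r/, so it lowers to [e]. /uvazuzuirhak/ → uvazuzuerhak.
Rule 3 (final a-epenthesis): the form ends in the consonant /k/, so [a] is inserted word-finally. /uvazuzuerhak/ → uvazuzuerhaka.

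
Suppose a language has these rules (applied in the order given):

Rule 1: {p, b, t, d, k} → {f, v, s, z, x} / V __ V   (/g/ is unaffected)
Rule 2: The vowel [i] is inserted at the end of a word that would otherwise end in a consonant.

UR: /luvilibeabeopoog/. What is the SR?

luviliveaveofoogi

Rule 1 (intervocalic spirantization): /b/ is a stop between vowels /i/ and /e/, so it spirantizes to the fricative [v]. /b/ is a stop between vowels /a/ and /e/, so it spirantizes to the fricative [v]. /p/ is a stop between vowels /o/ and /o/, so it spirantizes to the fricative [f]. /luvilibeabeopoog/ → luviliveaveofoog.
Rule 2 (final i-epenthesis): the form ends in the consonant /g/, so [i] is inserted word-finally. /luviliveaveofoog/ → luviliveaveofoogi.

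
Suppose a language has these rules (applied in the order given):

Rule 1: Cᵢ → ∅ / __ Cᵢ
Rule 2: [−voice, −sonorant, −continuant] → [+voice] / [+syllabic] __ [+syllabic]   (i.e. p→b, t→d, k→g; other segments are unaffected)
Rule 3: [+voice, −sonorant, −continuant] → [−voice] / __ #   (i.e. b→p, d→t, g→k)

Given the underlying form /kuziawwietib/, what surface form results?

kuziawiedip

Rule 1 (degemination): /ww/ is a geminate; the first /w/ deletes. /kuziawwietib/ → kuziawietib.
Rule 2 (intervocalic voicing): /t/ is a voiceless stop between vowels /e/ and /i/, so it voices to [d]. /kuziawietib/ → kuziawiedib.
Rule 3 (final devoicing): /b/ is a voiced stop in word-final position, so it devoices to [p]. /kuziawiedib/ → kuziawiedip.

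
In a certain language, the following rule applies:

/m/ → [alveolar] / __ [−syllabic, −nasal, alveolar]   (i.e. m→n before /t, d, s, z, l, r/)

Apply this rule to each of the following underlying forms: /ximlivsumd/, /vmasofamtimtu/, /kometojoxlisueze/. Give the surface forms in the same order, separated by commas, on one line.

xinlivsund, vmasofantintu, kometojoxlisueze

/ximlivsumd/: /m/ precedes the alveolar consonant /l/, so it assimilates in place to [n]. /m/ precedes the alveolar consonant /d/, so it assimilates in place to [n]. → [xinlivsund].
/vmasofamtimtu/: /m/ precedes the alveolar consonant /t/, so it assimilates in place to [n]. /m/ precedes the alveolar consonant /t/, so it assimilates in place to [n]. → [vmasofantintu].
/kometojoxlisueze/: the rule's environment is not met; surfaces unchanged as [kometojoxlisueze].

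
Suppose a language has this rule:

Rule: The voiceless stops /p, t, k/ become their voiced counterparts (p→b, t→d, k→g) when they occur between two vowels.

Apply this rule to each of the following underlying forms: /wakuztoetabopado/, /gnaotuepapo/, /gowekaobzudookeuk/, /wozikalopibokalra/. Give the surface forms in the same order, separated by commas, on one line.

waguztoedabobado, gnaoduebabo, gowegaobzudoogeuk, wozigalobibogalra

/wakuztoetabopado/: /k/ is a voiceless stop between vowels /a/ and /u/, so it voices to [g]. /t/ is a voiceless stop between vowels /e/ and /a/, so it voices to [d]. /p/ is a voiceless stop between vowels /o/ and /a/, so it voices to [b]. → [waguztoedabobado].
/gnaotuepapo/: /t/ is a voiceless stop between vowels /o/ and /u/, so it voices to [d]. /p/ is a voiceless stop between vowels /e/ and /a/, so it voices to [b]. /p/ is a voiceless stop between vowels /a/ and /o/, so it voices to [b]. → [gnaoduebabo].
/gowekaobzudookeuk/: /k/ is a voiceless stop between vowels /e/ and /a/, so it voices to [g]. /k/ is a voiceless stop between vowels /o/ and /e/, so it voices to [g]. → [gowegaobzudoogeuk].
/wozikalopibokalra/: /k/ is a voiceless stop between vowels /i/ and /a/, so it voices to [g]. /p/ is a voiceless stop between vowels /o/ and /i/, so it voices to [b]. /k/ is a voiceless stop between vowels /o/ and /a/, so it voices to [g]. → [wozigalobibogalra].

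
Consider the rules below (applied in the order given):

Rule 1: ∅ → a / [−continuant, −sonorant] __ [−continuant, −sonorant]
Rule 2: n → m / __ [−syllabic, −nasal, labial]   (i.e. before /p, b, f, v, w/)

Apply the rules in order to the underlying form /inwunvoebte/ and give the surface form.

imwumvoebate

Rule 1 (stop-cluster a-epenthesis): /b/ and /t/ form a stop–stop cluster, so [a] is inserted between them. /inwunvoebte/ → inwunvoebate.
Rule 2 (nasal place assimilation): /n/ precedes the labial consonant /w/, so it assimilates in place to [m]. /n/ precedes the labial consonant /v/, so it assimilates in place to [m]. /inwunvoebate/ → imwumvoebate.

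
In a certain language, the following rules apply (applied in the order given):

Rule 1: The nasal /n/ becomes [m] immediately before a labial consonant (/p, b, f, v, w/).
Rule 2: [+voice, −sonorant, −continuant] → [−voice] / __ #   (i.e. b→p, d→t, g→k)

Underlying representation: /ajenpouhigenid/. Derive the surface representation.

Rule 1 (nasal place assimilation): /n/ precedes the labial consonant /p/, so it assimilates in place to [m]. /ajenpouhigenid/ → ajempouhigenid.
Rule 2 (final devoicing): /d/ is a voiced stop in word-final position, so it devoices to [t]. /ajempouhigenid/ → ajempouhigenit.

ajempouhigenit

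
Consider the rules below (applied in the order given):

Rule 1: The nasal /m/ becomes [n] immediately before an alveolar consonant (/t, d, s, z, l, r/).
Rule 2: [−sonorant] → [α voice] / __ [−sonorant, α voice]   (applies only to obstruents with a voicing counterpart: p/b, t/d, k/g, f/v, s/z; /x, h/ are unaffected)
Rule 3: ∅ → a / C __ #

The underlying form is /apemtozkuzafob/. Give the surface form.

Rule 1 (nasal place assimilation): /m/ precedes the alveolar consonant /t/, so it assimilates in place to [n]. /apemtozkuzafob/ → apentozkuzafob.
Rule 2 (regressive voicing assimilation): /z/ precedes the voiceless obstruent /k/, so it devoices to [s] by assimilation. /apentozkuzafob/ → apentoskuzafob.
Rule 3 (final a-epenthesis): the form ends in the consonant /b/, so [a] is inserted word-finally. /apentoskuzafob/ → apentoskuzafoba.

apentoskuzafoba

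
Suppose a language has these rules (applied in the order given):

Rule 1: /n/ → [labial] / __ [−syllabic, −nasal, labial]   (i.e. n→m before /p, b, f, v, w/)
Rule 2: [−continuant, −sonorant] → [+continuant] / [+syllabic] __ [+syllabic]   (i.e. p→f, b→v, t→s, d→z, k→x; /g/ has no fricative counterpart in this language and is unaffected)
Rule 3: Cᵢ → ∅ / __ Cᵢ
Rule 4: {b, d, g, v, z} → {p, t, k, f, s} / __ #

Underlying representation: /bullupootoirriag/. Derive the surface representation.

bulufoosoiriak

Rule 1 (nasal place assimilation): no segment meets the environment; /bullupootoirriag/ is unchanged.
Rule 2 (intervocalic spirantization): /p/ is a stop between vowels /u/ and /o/, so it spirantizes to the fricative [f]. /t/ is a stop between vowels /o/ and /o/, so it spirantizes to the fricative [s]. /bullupootoirriag/ → bullufoosoirriag.
Rule 3 (degemination): /ll/ is a geminate; the first /l/ deletes. /rr/ is a geminate; the first /r/ deletes. /bullufoosoirriag/ → bulufoosoiriag.
Rule 4 (final devoicing): /g/ is a voiced obstruent in word-final position, so it devoices to [k]. /bulufoosoiriag/ → bulufoosoiriak.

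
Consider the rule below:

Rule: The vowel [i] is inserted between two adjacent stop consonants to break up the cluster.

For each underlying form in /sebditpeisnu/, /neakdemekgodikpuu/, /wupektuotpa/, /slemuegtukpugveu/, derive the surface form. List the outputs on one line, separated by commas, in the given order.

/sebditpeisnu/: /b/ and /d/ form a stop–stop cluster, so [i] is inserted between them. /t/ and /p/ form a stop–stop cluster, so [i] is inserted between them. → [sebiditipeisnu].
/neakdemekgodikpuu/: /k/ and /d/ form a stop–stop cluster, so [i] is inserted between them. /k/ and /g/ form a stop–stop cluster, so [i] is inserted between them. /k/ and /p/ form a stop–stop cluster, so [i] is inserted between them. → [neakidemekigodikipuu].
/wupektuotpa/: /k/ and /t/ form a stop–stop cluster, so [i] is inserted between them. /t/ and /p/ form a stop–stop cluster, so [i] is inserted between them. → [wupekituotipa].
/slemuegtukpugveu/: /g/ and /t/ form a stop–stop cluster, so [i] is inserted between them. /k/ and /p/ form a stop–stop cluster, so [i] is inserted between them. → [slemuegitukipugveu].

sebiditipeisnu, neakidemekigodikipuu, wupekituotipa, slemuegitukipugveu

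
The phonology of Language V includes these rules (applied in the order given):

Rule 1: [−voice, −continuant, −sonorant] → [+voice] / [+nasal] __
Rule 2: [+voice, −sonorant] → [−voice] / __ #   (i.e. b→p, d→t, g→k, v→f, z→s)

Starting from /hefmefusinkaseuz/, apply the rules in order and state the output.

Rule 1 (post-nasal voicing): /k/ is a voiceless stop immediately after the nasal /n/, so it voices to [g]. /hefmefusinkaseuz/ → hefmefusingaseuz.
Rule 2 (final devoicing): /z/ is a voiced obstruent in word-final position, so it devoices to [s]. /hefmefusingaseuz/ → hefmefusingaseus.

hefmefusingaseus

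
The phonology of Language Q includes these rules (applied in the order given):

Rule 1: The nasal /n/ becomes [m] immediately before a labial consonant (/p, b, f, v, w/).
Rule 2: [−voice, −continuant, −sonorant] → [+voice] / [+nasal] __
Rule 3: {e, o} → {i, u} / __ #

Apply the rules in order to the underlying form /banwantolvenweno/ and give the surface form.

bamwandolvemwenu

Rule 1 (nasal place assimilation): /n/ precedes the labial consonant /w/, so it assimilates in place to [m]. /n/ precedes the labial consonant /w/, so it assimilates in place to [m]. /banwantolvenweno/ → bamwantolvemweno.
Rule 2 (post-nasal voicing): /t/ is a voiceless stop immediately after the nasal /n/, so it voices to [d]. /bamwantolvemweno/ → bamwandolvemweno.
Rule 3 (final vowel raising): /o/ is a mid vowel in word-final position, so it raises to [u]. /bamwandolvemweno/ → bamwandolvemwenu.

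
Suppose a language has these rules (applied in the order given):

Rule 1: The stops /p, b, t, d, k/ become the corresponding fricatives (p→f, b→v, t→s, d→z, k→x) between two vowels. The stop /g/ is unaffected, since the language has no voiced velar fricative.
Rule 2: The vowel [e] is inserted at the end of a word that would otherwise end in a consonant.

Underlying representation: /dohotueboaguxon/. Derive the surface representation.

dohosuevoaguxone

Rule 1 (intervocalic spirantization): /t/ is a stop between vowels /o/ and /u/, so it spirantizes to the fricative [s]. /b/ is a stop between vowels /e/ and /o/, so it spirantizes to the fricative [v]. /dohotueboaguxon/ → dohosuevoaguxon.
Rule 2 (final e-epenthesis): the form ends in the consonant /n/, so [e] is inserted word-finally. /dohosuevoaguxon/ → dohosuevoaguxone.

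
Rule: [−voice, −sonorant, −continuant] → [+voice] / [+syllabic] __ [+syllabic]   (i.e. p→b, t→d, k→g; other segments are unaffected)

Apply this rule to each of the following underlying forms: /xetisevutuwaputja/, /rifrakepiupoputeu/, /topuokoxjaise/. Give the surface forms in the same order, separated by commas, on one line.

xedisevuduwabutja, rifragebiubobudeu, tobuogoxjaise

/xetisevutuwaputja/: /t/ is a voiceless stop between vowels /e/ and /i/, so it voices to [d]. /t/ is a voiceless stop between vowels /u/ and /u/, so it voices to [d]. /p/ is a voiceless stop between vowels /a/ and /u/, so it voices to [b]. → [xedisevuduwabutja].
/rifrakepiupoputeu/: /k/ is a voiceless stop between vowels /a/ and /e/, so it voices to [g]. /p/ is a voiceless stop between vowels /e/ and /i/, so it voices to [b]. /p/ is a voiceless stop between vowels /u/ and /o/, so it voices to [b]. /p/ is a voiceless stop between vowels /o/ and /u/, so it voices to [b]. /t/ is a voiceless stop between vowels /u/ and /e/, so it voices to [d]. → [rifragebiubobudeu].
/topuokoxjaise/: /p/ is a voiceless stop between vowels /o/ and /u/, so it voices to [b]. /k/ is a voiceless stop between vowels /o/ and /o/, so it voices to [g]. → [tobuogoxjaise].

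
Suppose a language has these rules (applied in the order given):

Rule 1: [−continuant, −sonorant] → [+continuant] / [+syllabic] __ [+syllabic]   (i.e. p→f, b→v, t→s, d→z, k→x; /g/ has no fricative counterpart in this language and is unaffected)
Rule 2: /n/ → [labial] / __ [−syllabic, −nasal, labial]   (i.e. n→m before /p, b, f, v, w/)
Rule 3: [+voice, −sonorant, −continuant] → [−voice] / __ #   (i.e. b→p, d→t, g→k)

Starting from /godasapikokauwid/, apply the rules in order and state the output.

Rule 1 (intervocalic spirantization): /d/ is a stop between vowels /o/ and /a/, so it spirantizes to the fricative [z]. /p/ is a stop between vowels /a/ and /i/, so it spirantizes to the fricative [f]. /k/ is a stop between vowels /i/ and /o/, so it spirantizes to the fricative [x]. /k/ is a stop between vowels /o/ and /a/, so it spirantizes to the fricative [x]. /godasapikokauwid/ → gozasafixoxauwid.
Rule 2 (nasal place assimilation): no segment meets the environment; /gozasafixoxauwid/ is unchanged.
Rule 3 (final devoicing): /d/ is a voiced stop in word-final position, so it devoices to [t]. /gozasafixoxauwid/ → gozasafixoxauwit.

gozasafixoxauwit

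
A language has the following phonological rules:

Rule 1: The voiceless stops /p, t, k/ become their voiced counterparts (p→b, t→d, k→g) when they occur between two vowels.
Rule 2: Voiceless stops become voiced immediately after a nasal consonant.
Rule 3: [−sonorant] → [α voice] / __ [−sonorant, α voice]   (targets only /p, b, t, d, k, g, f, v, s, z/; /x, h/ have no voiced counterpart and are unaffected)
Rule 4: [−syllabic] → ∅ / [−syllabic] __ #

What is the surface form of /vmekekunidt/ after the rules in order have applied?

Rule 1 (intervocalic voicing): /k/ is a voiceless stop between vowels /e/ and /e/, so it voices to [g]. /k/ is a voiceless stop between vowels /e/ and /u/, so it voices to [g]. /vmekekunidt/ → vmegegunidt.
Rule 2 (post-nasal voicing): no segment meets the environment; /vmegegunidt/ is unchanged.
Rule 3 (regressive voicing assimilation): /d/ precedes the voiceless obstruent /t/, so it devoices to [t] by assimilation. /vmegegunidt/ → vmegegunitt.
Rule 4 (final cluster simplification): /t/ is the second consonant of a word-final cluster /tt/, so it deletes. /vmegegunitt/ → vmegegunit.

vmegegunit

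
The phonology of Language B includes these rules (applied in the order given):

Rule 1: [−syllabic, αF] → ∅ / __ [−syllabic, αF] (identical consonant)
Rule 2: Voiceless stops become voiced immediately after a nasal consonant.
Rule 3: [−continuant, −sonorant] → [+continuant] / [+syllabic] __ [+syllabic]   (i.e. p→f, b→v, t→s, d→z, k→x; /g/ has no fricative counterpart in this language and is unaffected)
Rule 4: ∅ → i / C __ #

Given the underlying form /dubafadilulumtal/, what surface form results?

duvafazilulumdali

Rule 1 (degemination): no segment meets the environment; /dubafadilulumtal/ is unchanged.
Rule 2 (post-nasal voicing): /t/ is a voiceless stop immediately after the nasal /m/, so it voices to [d]. /dubafadilulumtal/ → dubafadilulumdal.
Rule 3 (intervocalic spirantization): /b/ is a stop between vowels /u/ and /a/, so it spirantizes to the fricative [v]. /d/ is a stop between vowels /a/ and /i/, so it spirantizes to the fricative [z]. /dubafadilulumdal/ → duvafazilulumdal.
Rule 4 (final i-epenthesis): the form ends in the consonant /l/, so [i] is inserted word-finally. /duvafazilulumdal/ → duvafazilulumdali.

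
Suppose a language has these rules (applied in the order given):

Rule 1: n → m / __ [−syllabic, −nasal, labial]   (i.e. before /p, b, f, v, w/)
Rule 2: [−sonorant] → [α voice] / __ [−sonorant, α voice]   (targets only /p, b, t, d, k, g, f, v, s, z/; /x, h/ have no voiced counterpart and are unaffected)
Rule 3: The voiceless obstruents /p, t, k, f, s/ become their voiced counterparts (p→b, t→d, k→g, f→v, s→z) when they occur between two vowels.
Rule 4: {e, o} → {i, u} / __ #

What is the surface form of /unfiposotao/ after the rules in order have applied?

Rule 1 (nasal place assimilation): /n/ precedes the labial consonant /f/, so it assimilates in place to [m]. /unfiposotao/ → umfiposotao.
Rule 2 (regressive voicing assimilation): no segment meets the environment; /umfiposotao/ is unchanged.
Rule 3 (intervocalic voicing): /p/ is a voiceless obstruent between vowels /i/ and /o/, so it voices to [b]. /s/ is a voiceless obstruent between vowels /o/ and /o/, so it voices to [z]. /t/ is a voiceless obstruent between vowels /o/ and /a/, so it voices to [d]. /umfiposotao/ → umfibozodao.
Rule 4 (final vowel raising): /o/ is a mid vowel in word-final position, so it raises to [u]. /umfibozodao/ → umfibozodau.

umfibozodau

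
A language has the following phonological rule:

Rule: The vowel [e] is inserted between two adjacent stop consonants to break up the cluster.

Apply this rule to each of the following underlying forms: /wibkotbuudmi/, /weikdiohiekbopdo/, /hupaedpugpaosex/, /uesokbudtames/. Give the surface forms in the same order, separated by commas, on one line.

/wibkotbuudmi/: /b/ and /k/ form a stop–stop cluster, so [e] is inserted between them. /t/ and /b/ form a stop–stop cluster, so [e] is inserted between them. → [wibekotebuudmi].
/weikdiohiekbopdo/: /k/ and /d/ form a stop–stop cluster, so [e] is inserted between them. /k/ and /b/ form a stop–stop cluster, so [e] is inserted between them. /p/ and /d/ form a stop–stop cluster, so [e] is inserted between them. → [weikediohiekebopedo].
/hupaedpugpaosex/: /d/ and /p/ form a stop–stop cluster, so [e] is inserted between them. /g/ and /p/ form a stop–stop cluster, so [e] is inserted between them. → [hupaedepugepaosex].
/uesokbudtames/: /k/ and /b/ form a stop–stop cluster, so [e] is inserted between them. /d/ and /t/ form a stop–stop cluster, so [e] is inserted between them. → [uesokebudetames].

wibekotebuudmi, weikediohiekebopedo, hupaedepugepaosex, uesokebudetames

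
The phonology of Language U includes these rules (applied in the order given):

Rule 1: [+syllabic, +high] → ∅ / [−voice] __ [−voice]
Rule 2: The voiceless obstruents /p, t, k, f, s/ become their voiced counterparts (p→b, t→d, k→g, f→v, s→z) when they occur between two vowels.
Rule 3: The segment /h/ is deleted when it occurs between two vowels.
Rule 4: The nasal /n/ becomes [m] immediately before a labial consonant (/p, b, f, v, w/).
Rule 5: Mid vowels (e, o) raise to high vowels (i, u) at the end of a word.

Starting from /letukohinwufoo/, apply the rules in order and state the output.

letkoimwuvou

Rule 1 (high vowel syncope): /u/ is a high vowel flanked by voiceless consonants /t/ and /k/, so it deletes. /letukohinwufoo/ → letkohinwufoo.
Rule 2 (intervocalic voicing): /f/ is a voiceless obstruent between vowels /u/ and /o/, so it voices to [v]. /letkohinwufoo/ → letkohinwuvoo.
Rule 3 (intervocalic h-deletion): /h/ occurs between vowels /o/ and /i/, so it deletes. /letkohinwuvoo/ → letkoinwuvoo.
Rule 4 (nasal place assimilation): /n/ precedes the labial consonant /w/, so it assimilates in place to [m]. /letkoinwuvoo/ → letkoimwuvoo.
Rule 5 (final vowel raising): /o/ is a mid vowel in word-final position, so it raises to [u]. /letkoimwuvoo/ → letkoimwuvou.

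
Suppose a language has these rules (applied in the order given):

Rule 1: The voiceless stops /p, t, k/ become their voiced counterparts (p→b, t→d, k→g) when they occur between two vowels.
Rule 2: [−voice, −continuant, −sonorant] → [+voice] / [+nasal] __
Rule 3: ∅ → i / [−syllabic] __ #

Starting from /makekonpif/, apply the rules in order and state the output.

Rule 1 (intervocalic voicing): /k/ is a voiceless stop between vowels /a/ and /e/, so it voices to [g]. /k/ is a voiceless stop between vowels /e/ and /o/, so it voices to [g]. /makekonpif/ → magegonpif.
Rule 2 (post-nasal voicing): /p/ is a voiceless stop immediately after the nasal /n/, so it voices to [b]. /magegonpif/ → magegonbif.
Rule 3 (final i-epenthesis): the form ends in the consonant /f/, so [i] is inserted word-finally. /magegonbif/ → magegonbifi.

magegonbifi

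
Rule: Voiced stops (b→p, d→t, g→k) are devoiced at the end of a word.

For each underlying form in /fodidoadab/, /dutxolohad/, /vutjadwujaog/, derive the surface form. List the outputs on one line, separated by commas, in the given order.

/fodidoadab/: /b/ is a voiced stop in word-final position, so it devoices to [p]. → [fodidoadap].
/dutxolohad/: /d/ is a voiced stop in word-final position, so it devoices to [t]. → [dutxolohat].
/vutjadwujaog/: /g/ is a voiced stop in word-final position, so it devoices to [k]. → [vutjadwujaok].

fodidoadap, dutxolohat, vutjadwujaok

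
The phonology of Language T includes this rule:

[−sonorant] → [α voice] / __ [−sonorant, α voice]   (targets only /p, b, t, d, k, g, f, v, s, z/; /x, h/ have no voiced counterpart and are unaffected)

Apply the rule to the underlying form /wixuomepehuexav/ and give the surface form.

No segment of /wixuomepehuexav/ meets the structural description of the rule, so the form surfaces unchanged.

wixuomepehuexav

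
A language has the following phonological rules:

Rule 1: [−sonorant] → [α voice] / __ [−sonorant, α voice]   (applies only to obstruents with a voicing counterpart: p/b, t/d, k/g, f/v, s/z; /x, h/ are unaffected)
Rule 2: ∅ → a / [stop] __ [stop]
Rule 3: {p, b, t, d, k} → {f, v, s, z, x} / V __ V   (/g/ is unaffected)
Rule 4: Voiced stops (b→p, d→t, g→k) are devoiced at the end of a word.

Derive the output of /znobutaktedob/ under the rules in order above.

Rule 1 (regressive voicing assimilation): no segment meets the environment; /znobutaktedob/ is unchanged.
Rule 2 (stop-cluster a-epenthesis): /k/ and /t/ form a stop–stop cluster, so [a] is inserted between them. /znobutaktedob/ → znobutakatedob.
Rule 3 (intervocalic spirantization): /b/ is a stop between vowels /o/ and /u/, so it spirantizes to the fricative [v]. /t/ is a stop between vowels /u/ and /a/, so it spirantizes to the fricative [s]. /k/ is a stop between vowels /a/ and /a/, so it spirantizes to the fricative [x]. /t/ is a stop between vowels /a/ and /e/, so it spirantizes to the fricative [s]. /d/ is a stop between vowels /e/ and /o/, so it spirantizes to the fricative [z]. /znobutakatedob/ → znovusaxasezob.
Rule 4 (final devoicing): /b/ is a voiced stop in word-final position, so it devoices to [p]. /znovusaxasezob/ → znovusaxasezop.

znovusaxasezop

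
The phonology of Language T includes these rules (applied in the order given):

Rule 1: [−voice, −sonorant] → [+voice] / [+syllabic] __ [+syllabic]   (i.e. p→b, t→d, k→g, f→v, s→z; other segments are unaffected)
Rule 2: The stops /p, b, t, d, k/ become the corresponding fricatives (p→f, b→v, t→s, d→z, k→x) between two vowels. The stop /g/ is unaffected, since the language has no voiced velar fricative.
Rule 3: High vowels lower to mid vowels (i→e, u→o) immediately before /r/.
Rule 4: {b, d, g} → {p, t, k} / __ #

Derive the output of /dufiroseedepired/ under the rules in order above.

Rule 1 (intervocalic voicing): /f/ is a voiceless obstruent between vowels /u/ and /i/, so it voices to [v]. /s/ is a voiceless obstruent between vowels /o/ and /e/, so it voices to [z]. /p/ is a voiceless obstruent between vowels /e/ and /i/, so it voices to [b]. /dufiroseedepired/ → duvirozeedebired.
Rule 2 (intervocalic spirantization): /d/ is a stop between vowels /e/ and /e/, so it spirantizes to the fricative [z]. /b/ is a stop between vowels /e/ and /i/, so it spirantizes to the fricative [v]. /duvirozeedebired/ → duvirozeezevired.
Rule 3 (pre-rhotic lowering): /i/ is a high vowel immediately before /r/, so it lowers to [e]. /i/ is a high vowel immediately before /r/, so it lowers to [e]. /duvirozeezevired/ → duverozeezevered.
Rule 4 (final devoicing): /d/ is a voiced stop in word-final position, so it devoices to [t]. /duverozeezevered/ → duverozeezeveret.

duverozeezeveret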